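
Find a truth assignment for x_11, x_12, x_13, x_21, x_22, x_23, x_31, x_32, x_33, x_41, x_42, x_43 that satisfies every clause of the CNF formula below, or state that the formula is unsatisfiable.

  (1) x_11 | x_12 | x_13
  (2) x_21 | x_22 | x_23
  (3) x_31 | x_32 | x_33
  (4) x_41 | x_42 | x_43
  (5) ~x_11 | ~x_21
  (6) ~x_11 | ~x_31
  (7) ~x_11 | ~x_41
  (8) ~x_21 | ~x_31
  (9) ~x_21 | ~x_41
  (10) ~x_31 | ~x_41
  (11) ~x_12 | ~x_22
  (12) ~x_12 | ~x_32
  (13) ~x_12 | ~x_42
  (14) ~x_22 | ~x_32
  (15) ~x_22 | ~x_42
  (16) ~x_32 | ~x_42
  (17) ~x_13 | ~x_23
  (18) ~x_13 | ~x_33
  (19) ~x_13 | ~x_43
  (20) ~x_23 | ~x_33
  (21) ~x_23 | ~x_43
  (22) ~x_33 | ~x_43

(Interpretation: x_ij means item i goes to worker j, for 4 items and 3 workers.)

UNSATISFIABLE

Branch on x_11: set x_11 = 0.
Branch on x_12: set x_12 = 1.
Unit clause (~x_22) forces x_22 = 0.
Unit clause (~x_32) forces x_32 = 0.
Unit clause (~x_42) forces x_42 = 0.
Branch on x_21: set x_21 = 1.
Unit clause (~x_31) forces x_31 = 0.
Unit clause (x_33) forces x_33 = 1.
Unit clause (~x_41) forces x_41 = 0.
Unit clause (x_43) forces x_43 = 1.
But (~x_43) is also a unit clause — contradiction.
Undo x_21 and try x_21 = 0.
Unit clause (x_23) forces x_23 = 1.
Unit clause (~x_13) forces x_13 = 0.
Unit clause (~x_33) forces x_33 = 0.
Unit clause (x_31) forces x_31 = 1.
Unit clause (~x_41) forces x_41 = 0.
Unit clause (x_43) forces x_43 = 1.
But (~x_43) is also a unit clause — contradiction.
Both values of x_21 lead to a conflict.
Undo x_12 and try x_12 = 0.
Unit clause (x_13) forces x_13 = 1.
Unit clause (~x_23) forces x_23 = 0.
Unit clause (~x_33) forces x_33 = 0.
Unit clause (~x_43) forces x_43 = 0.
Branch on x_21: set x_21 = 1.
Unit clause (~x_31) forces x_31 = 0.
Unit clause (x_32) forces x_32 = 1.
Unit clause (~x_41) forces x_41 = 0.
Unit clause (x_42) forces x_42 = 1.
But (~x_42) is also a unit clause — contradiction.
Undo x_21 and try x_21 = 0.
Unit clause (x_22) forces x_22 = 1.
Unit clause (~x_32) forces x_32 = 0.
Unit clause (x_31) forces x_31 = 1.
Unit clause (~x_41) forces x_41 = 0.
Unit clause (x_42) forces x_42 = 1.
But (~x_42) is also a unit clause — contradiction.
Both values of x_21 lead to a conflict.
Both values of x_12 lead to a conflict.
Undo x_11 and try x_11 = 1.
Unit clause (~x_21) forces x_21 = 0.
Unit clause (~x_31) forces x_31 = 0.
Unit clause (~x_41) forces x_41 = 0.
Branch on x_22: set x_22 = 1.
Unit clause (~x_12) forces x_12 = 0.
Unit clause (~x_32) forces x_32 = 0.
Unit clause (x_33) forces x_33 = 1.
Unit clause (~x_42) forces x_42 = 0.
Unit clause (x_43) forces x_43 = 1.
But (~x_43) is also a unit clause — contradiction.
Undo x_22 and try x_22 = 0.
Unit clause (x_23) forces x_23 = 1.
Unit clause (~x_13) forces x_13 = 0.
Unit clause (~x_33) forces x_33 = 0.
Unit clause (x_32) forces x_32 = 1.
Unit clause (~x_12) forces x_12 = 0.
Unit clause (~x_42) forces x_42 = 0.
Unit clause (x_43) forces x_43 = 1.
But (~x_43) is also a unit clause — contradiction.
Both values of x_22 lead to a conflict.
Both values of x_11 lead to a conflict.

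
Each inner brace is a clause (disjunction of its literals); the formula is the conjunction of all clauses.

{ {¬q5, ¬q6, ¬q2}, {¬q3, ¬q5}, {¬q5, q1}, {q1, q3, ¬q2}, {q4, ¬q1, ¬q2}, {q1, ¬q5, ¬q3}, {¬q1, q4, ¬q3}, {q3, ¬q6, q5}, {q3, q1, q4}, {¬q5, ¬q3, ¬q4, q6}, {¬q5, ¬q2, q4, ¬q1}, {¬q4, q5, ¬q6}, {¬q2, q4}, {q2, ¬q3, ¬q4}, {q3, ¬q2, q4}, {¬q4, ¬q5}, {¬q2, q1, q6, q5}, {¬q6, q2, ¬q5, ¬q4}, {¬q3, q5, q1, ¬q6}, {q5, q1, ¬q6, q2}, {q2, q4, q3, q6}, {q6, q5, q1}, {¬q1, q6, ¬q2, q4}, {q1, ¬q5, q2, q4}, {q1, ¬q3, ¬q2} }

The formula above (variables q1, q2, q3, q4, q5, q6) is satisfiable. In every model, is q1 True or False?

True

Suppose q1 = False.
The clause (¬q5) is unit, so q5 = False.
The clause (q6) is unit, so q6 = True.
The clause (q3) is unit, so q3 = True.
That conflicts with the unit clause (¬q3).
So every satisfying assignment has q1 = True.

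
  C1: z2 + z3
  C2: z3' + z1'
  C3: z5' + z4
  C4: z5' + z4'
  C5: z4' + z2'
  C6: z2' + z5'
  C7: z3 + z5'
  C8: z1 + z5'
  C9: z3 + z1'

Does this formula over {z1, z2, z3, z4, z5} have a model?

Case z2 = 0:
Unit clause (z3) forces z3 = 1.
Unit clause (z1') forces z1 = 0.
Unit clause (z5') forces z5 = 0.
All clauses hold; z4 can take either value.
A satisfying assignment: z1=0,  z2=0,  z3=1,  z4=1,  z5=0.

Satisfiable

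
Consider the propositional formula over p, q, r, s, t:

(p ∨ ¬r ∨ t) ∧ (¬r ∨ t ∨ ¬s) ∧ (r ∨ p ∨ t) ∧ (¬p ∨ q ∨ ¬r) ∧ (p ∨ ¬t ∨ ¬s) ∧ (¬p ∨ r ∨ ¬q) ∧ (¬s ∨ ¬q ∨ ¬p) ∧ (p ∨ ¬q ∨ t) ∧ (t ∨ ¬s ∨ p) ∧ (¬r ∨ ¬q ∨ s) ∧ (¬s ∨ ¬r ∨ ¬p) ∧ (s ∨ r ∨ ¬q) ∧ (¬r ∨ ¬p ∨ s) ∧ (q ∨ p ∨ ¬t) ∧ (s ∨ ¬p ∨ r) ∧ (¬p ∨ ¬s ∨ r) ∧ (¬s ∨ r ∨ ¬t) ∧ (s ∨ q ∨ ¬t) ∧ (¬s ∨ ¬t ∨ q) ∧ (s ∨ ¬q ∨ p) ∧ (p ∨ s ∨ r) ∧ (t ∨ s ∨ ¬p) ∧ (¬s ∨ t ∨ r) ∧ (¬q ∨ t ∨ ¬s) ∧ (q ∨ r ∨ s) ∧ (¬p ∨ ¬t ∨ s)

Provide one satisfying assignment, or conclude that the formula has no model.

UNSATISFIABLE

Suppose p = True.
Suppose q = True.
(r) alone gives r = True.
(¬s) alone gives s = False.
But (s) is also a unit clause — contradiction.
That branch fails; take q = False instead.
(¬r) alone gives r = False.
(s) alone gives s = True.
But (¬s) is also a unit clause — contradiction.
Both values of q lead to a conflict.
That branch fails; take p = False instead.
Suppose r = False.
(t) alone gives t = True.
(¬s) alone gives s = False.
But (s) is also a unit clause — contradiction.
That branch fails; take r = True instead.
(t) alone gives t = True.
(¬s) alone gives s = False.
(¬q) alone gives q = False.
But (q) is also a unit clause — contradiction.
Both values of r lead to a conflict.
Both values of p lead to a conflict.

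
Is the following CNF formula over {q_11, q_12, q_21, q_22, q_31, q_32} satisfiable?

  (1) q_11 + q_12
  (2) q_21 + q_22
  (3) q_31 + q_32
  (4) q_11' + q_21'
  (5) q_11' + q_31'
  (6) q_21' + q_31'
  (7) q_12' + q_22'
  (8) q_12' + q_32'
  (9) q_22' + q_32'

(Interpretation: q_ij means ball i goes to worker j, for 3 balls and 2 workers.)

No, unsatisfiable

Case q_11 = 1:
The clause (q_21') is unit, so q_21 = 0.
The clause (q_22) is unit, so q_22 = 1.
The clause (q_31') is unit, so q_31 = 0.
The clause (q_32) is unit, so q_32 = 1.
But (q_32') is also a unit clause — contradiction.
So q_11 must be the other value — set q_11 = 0.
The clause (q_12) is unit, so q_12 = 1.
The clause (q_22') is unit, so q_22 = 0.
The clause (q_21) is unit, so q_21 = 1.
The clause (q_31') is unit, so q_31 = 0.
The clause (q_32) is unit, so q_32 = 1.
But (q_32') is also a unit clause — contradiction.
Either choice for q_11 ends in contradiction.
No assignment satisfies every clause.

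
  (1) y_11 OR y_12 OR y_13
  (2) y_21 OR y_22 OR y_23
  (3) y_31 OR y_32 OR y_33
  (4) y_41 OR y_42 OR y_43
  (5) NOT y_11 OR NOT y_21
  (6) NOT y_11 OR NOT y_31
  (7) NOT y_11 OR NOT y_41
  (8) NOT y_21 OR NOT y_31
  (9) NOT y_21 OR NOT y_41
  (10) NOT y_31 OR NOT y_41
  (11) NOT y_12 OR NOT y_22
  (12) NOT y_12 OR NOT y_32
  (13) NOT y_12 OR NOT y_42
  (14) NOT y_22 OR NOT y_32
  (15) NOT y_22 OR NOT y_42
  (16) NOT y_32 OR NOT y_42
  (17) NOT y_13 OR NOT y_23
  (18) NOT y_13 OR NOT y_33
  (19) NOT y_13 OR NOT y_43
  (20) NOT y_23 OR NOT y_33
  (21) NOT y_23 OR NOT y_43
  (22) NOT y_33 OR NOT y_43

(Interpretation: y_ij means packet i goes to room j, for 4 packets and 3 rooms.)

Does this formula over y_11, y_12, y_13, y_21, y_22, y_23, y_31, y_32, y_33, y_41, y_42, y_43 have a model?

Suppose y_11 = false.
Suppose y_12 = true.
From the singleton clause (NOT y_22), y_22 = false.
From the singleton clause (NOT y_32), y_32 = false.
From the singleton clause (NOT y_42), y_42 = false.
Suppose y_21 = true.
From the singleton clause (NOT y_31), y_31 = false.
From the singleton clause (y_33), y_33 = true.
From the singleton clause (NOT y_41), y_41 = false.
From the singleton clause (y_43), y_43 = true.
But (NOT y_43) is also a unit clause — contradiction.
So y_21 must be the other value — set y_21 = false.
From the singleton clause (y_23), y_23 = true.
From the singleton clause (NOT y_13), y_13 = false.
From the singleton clause (NOT y_33), y_33 = false.
From the singleton clause (y_31), y_31 = true.
From the singleton clause (NOT y_41), y_41 = false.
From the singleton clause (y_43), y_43 = true.
But (NOT y_43) is also a unit clause — contradiction.
Neither y_21 = true nor y_21 = false works.
So y_12 must be the other value — set y_12 = false.
From the singleton clause (y_13), y_13 = true.
From the singleton clause (NOT y_23), y_23 = false.
From the singleton clause (NOT y_33), y_33 = false.
From the singleton clause (NOT y_43), y_43 = false.
Suppose y_21 = true.
From the singleton clause (NOT y_31), y_31 = false.
From the singleton clause (y_32), y_32 = true.
From the singleton clause (NOT y_41), y_41 = false.
From the singleton clause (y_42), y_42 = true.
But (NOT y_42) is also a unit clause — contradiction.
So y_21 must be the other value — set y_21 = false.
From the singleton clause (y_22), y_22 = true.
From the singleton clause (NOT y_32), y_32 = false.
From the singleton clause (y_31), y_31 = true.
From the singleton clause (NOT y_41), y_41 = false.
From the singleton clause (y_42), y_42 = true.
But (NOT y_42) is also a unit clause — contradiction.
Neither y_21 = true nor y_21 = false works.
Neither y_12 = true nor y_12 = false works.
So y_11 must be the other value — set y_11 = true.
From the singleton clause (NOT y_21), y_21 = false.
From the singleton clause (NOT y_31), y_31 = false.
From the singleton clause (NOT y_41), y_41 = false.
Suppose y_22 = true.
From the singleton clause (NOT y_12), y_12 = false.
From the singleton clause (NOT y_32), y_32 = false.
From the singleton clause (y_33), y_33 = true.
From the singleton clause (NOT y_42), y_42 = false.
From the singleton clause (y_43), y_43 = true.
But (NOT y_43) is also a unit clause — contradiction.
So y_22 must be the other value — set y_22 = false.
From the singleton clause (y_23), y_23 = true.
From the singleton clause (NOT y_13), y_13 = false.
From the singleton clause (NOT y_33), y_33 = false.
From the singleton clause (y_32), y_32 = true.
From the singleton clause (NOT y_12), y_12 = false.
From the singleton clause (NOT y_42), y_42 = false.
From the singleton clause (y_43), y_43 = true.
But (NOT y_43) is also a unit clause — contradiction.
Neither y_22 = true nor y_22 = false works.
Neither y_11 = true nor y_11 = false works.
No assignment satisfies every clause.

No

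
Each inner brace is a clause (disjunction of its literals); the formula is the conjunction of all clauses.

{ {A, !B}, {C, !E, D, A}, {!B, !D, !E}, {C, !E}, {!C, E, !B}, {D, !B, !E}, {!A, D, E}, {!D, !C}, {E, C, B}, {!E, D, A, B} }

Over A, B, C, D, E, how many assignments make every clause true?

There are 2^5 = 32 truth assignments over (A, B, C, D, E).
Split on E. With E = true, the clauses containing E are satisfied and !E drops from the rest; 1 of the 2^4 = 16 assignments to the other variables satisfy what remains.
With E = false, by the same count on the reduced clause set, 2 assignments work.
(One model: A=F, B=F, C=T, D=F, E=F.)
Total: 1 + 2 = 3.

3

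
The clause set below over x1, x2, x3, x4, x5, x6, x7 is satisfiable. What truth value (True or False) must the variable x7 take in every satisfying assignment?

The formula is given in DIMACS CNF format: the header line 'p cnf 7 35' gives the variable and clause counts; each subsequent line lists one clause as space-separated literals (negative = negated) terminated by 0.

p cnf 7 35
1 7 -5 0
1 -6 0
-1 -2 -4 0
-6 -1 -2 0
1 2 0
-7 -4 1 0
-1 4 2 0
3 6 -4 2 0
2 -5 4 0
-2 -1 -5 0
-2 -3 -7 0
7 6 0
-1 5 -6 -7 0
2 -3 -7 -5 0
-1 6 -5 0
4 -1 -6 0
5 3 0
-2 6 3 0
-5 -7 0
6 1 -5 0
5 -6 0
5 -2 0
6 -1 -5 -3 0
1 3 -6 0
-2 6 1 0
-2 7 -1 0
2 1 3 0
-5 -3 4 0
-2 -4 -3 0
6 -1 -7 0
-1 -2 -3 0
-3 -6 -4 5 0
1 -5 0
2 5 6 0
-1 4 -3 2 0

Suppose x7 = True.
(¬x5) alone gives x5 = False.
(x3) alone gives x3 = True.
(¬x2) alone gives x2 = False.
(x1) alone gives x1 = True.
(x4) alone gives x4 = True.
(¬x6) alone gives x6 = False.
That conflicts with the unit clause (x6).
So every satisfying assignment has x7 = False.

False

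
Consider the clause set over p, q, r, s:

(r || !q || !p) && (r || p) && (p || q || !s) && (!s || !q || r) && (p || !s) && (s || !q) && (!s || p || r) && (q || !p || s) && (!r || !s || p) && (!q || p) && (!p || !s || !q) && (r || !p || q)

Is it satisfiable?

Case r = true:
Case p = true:
Case s = true:
Unit clause (!q) forces q = false.
Every clause now holds.
A satisfying assignment: p: true,  q: false,  r: true,  s: true.

Yes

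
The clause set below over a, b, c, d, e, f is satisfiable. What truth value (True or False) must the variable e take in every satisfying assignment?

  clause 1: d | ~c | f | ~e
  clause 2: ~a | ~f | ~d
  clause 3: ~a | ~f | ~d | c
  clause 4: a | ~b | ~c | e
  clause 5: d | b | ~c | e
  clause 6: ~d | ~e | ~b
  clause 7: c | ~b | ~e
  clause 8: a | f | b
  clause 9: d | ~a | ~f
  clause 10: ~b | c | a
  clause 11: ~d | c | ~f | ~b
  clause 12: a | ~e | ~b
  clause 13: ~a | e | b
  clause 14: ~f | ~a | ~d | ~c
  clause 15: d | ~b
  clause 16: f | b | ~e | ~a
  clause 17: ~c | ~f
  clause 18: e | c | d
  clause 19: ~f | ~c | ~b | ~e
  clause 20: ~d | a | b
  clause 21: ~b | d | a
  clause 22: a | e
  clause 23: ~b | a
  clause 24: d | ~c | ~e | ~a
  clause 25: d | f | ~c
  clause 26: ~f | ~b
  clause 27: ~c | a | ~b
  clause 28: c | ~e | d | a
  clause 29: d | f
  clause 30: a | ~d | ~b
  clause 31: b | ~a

False

Suppose e = 1.
Case d = 0:
(~b) alone gives b = 0.
(f) alone gives f = 1.
(~a) alone gives a = 0.
(~c) alone gives c = 0.
Now (c) is unsatisfied and unit — conflict.
That branch fails; take d = 1 instead.
(~b) alone gives b = 0.
(a) alone gives a = 1.
Now (~a) is unsatisfied and unit — conflict.
Either choice for d ends in contradiction.
So every satisfying assignment has e = False.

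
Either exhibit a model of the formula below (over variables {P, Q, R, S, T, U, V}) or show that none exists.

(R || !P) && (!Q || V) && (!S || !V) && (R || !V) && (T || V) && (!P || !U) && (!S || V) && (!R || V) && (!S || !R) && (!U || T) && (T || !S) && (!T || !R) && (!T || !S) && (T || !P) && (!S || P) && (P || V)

P: false, Q: true, R: true, S: false, T: false, U: false, V: true

Try R = true.
(V) alone gives V = true.
(!S) alone gives S = false.
(!T) alone gives T = false.
(!U) alone gives U = false.
(!P) alone gives P = false.
No clause remains; Q is free.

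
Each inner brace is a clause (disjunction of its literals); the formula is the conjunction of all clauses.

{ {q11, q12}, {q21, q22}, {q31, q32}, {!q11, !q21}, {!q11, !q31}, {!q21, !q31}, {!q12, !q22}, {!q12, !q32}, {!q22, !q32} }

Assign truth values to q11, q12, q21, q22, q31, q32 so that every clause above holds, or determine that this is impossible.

Case q11 = true:
(!q21) alone gives q21 = false.
(q22) alone gives q22 = true.
(!q31) alone gives q31 = false.
(q32) alone gives q32 = true.
That conflicts with the unit clause (!q32).
Undo q11 and try q11 = false.
(q12) alone gives q12 = true.
(!q22) alone gives q22 = false.
(q21) alone gives q21 = true.
(!q31) alone gives q31 = false.
(q32) alone gives q32 = true.
That conflicts with the unit clause (!q32).
Both values of q11 lead to a conflict.

UNSATISFIABLE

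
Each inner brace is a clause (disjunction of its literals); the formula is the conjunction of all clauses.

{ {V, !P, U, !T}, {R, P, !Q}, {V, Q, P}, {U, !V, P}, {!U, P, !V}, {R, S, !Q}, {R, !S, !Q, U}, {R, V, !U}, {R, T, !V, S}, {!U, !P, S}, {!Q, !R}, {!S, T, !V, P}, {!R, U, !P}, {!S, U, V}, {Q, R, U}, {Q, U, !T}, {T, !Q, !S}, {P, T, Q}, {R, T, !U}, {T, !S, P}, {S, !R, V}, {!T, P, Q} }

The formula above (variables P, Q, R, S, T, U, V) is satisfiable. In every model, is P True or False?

True

Suppose P = false.
Suppose R = true.
The clause (!Q) is unit, so Q = false.
The clause (V) is unit, so V = true.
The clause (U) is unit, so U = true.
That conflicts with the unit clause (!U).
Backtrack on R: now try R = false.
The clause (!Q) is unit, so Q = false.
The clause (V) is unit, so V = true.
The clause (U) is unit, so U = true.
That conflicts with the unit clause (!U).
Both values of R lead to a conflict.
So every satisfying assignment has P = True.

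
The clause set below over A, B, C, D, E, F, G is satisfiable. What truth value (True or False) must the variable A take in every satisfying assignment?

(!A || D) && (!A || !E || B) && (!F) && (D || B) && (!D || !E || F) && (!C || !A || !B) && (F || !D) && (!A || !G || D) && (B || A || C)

Suppose A = true.
(D) alone gives D = true.
(!F) alone gives F = false.
But (F) is also a unit clause — contradiction.
So every satisfying assignment has A = False.

False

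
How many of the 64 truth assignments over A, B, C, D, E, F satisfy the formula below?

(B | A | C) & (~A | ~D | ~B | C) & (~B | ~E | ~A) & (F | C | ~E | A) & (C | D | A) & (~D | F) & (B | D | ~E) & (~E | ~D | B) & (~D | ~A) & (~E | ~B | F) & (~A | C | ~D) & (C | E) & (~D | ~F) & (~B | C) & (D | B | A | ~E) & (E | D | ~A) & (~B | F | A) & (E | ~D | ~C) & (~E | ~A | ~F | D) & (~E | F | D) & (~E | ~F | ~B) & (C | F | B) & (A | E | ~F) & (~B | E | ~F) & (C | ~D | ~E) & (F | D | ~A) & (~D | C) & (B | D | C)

There are 2^6 = 64 truth assignments over (A, B, C, D, E, F).
Split on B. With B = 1, the clauses containing B are satisfied and ~B drops from the rest; 0 of the 2^5 = 32 assignments to the other variables satisfy what remains.
With B = 0, by the same count on the reduced clause set, 1 assignment works.
Total: 0 + 1 = 1.

1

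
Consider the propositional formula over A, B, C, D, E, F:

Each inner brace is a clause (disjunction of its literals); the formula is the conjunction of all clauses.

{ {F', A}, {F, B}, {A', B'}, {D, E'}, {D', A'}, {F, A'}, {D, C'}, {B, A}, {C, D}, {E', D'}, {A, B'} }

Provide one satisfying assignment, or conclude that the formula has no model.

Case F = 0:
The clause (B) is unit, so B = 1.
The clause (A') is unit, so A = 0.
But (A) is also a unit clause — contradiction.
So F must be the other value — set F = 1.
The clause (A) is unit, so A = 1.
The clause (B') is unit, so B = 0.
The clause (D') is unit, so D = 0.
The clause (E') is unit, so E = 0.
The clause (C') is unit, so C = 0.
But (C) is also a unit clause — contradiction.
Neither F = 1 nor F = 0 works.

UNSATISFIABLE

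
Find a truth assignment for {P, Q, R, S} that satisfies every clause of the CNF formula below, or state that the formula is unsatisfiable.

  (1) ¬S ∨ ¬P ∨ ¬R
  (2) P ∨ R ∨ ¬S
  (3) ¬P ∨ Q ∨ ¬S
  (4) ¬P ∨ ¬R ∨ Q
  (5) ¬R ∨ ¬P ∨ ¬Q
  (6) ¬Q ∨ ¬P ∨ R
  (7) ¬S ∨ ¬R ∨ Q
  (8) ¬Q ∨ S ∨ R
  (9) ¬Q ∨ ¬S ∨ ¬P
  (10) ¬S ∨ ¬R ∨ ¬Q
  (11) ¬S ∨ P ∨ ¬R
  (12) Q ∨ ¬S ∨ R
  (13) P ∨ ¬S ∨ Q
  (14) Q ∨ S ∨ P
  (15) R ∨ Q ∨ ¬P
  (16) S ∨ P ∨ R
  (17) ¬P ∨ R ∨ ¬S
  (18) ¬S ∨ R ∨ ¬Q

P: False, Q: True, R: True, S: False

Try S = False.
Try Q = True.
Unit clause (R) forces R = True.
Unit clause (¬P) forces P = False.
Every clause now holds.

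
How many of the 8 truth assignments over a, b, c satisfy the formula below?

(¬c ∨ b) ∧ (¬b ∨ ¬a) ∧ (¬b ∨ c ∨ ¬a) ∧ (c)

There are 2^3 = 8 truth assignments over (a, b, c).
Check each against the 4 clauses (columns in the order a, b, c):
  F F F  ✗ fails (c)
  F F T  ✗ fails (¬c ∨ b)
  F T F  ✗ fails (c)
  F T T  ✓ satisfies all
  T F F  ✗ fails (c)
  T F T  ✗ fails (¬c ∨ b)
  T T F  ✗ fails (¬b ∨ ¬a)
  T T T  ✗ fails (¬b ∨ ¬a)
1 of the 8 rows is a model.

1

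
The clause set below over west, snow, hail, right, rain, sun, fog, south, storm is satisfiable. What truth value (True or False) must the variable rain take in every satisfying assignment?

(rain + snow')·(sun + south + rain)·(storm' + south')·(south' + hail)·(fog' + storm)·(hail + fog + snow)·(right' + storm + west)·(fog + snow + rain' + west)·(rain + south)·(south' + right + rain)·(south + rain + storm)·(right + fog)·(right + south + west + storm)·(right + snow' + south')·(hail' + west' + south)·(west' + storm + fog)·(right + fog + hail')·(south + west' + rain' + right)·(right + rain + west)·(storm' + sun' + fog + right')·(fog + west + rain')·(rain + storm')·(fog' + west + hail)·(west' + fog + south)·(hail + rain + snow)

Suppose rain = 0.
Unit clause (snow') forces snow = 0.
Unit clause (south) forces south = 1.
Unit clause (storm') forces storm = 0.
Unit clause (hail) forces hail = 1.
Unit clause (fog') forces fog = 0.
Unit clause (right) forces right = 1.
Unit clause (west) forces west = 1.
Now (west') is unsatisfied and unit — conflict.
So every satisfying assignment has rain = True.

True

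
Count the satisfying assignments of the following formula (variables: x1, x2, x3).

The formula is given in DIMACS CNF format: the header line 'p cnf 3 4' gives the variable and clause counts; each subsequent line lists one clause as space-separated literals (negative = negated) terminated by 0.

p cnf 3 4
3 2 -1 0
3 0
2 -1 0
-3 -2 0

There are 2^3 = 8 truth assignments over (x1, x2, x3).
Check each against the 4 clauses (columns in the order x1, x2, x3):
  F F F  ✗ fails (x3)
  F F T  ✓ satisfies all
  F T F  ✗ fails (x3)
  F T T  ✗ fails (¬x3 ∨ ¬x2)
  T F F  ✗ fails (x3 ∨ x2 ∨ ¬x1)
  T F T  ✗ fails (x2 ∨ ¬x1)
  T T F  ✗ fails (x3)
  T T T  ✗ fails (¬x3 ∨ ¬x2)
1 of the 8 rows is a model.

1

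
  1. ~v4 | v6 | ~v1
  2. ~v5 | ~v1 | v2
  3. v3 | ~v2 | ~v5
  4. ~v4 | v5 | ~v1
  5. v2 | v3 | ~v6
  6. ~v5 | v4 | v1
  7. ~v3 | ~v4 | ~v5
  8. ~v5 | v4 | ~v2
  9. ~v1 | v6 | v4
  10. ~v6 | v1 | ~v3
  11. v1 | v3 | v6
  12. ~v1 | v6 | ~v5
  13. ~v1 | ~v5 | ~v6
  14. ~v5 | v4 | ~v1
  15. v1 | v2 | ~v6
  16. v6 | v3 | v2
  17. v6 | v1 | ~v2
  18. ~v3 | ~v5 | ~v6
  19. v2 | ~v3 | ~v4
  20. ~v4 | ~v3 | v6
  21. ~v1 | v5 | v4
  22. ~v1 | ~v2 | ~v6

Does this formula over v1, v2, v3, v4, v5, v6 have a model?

Branch on v4: set v4 = 0.
Branch on v5: set v5 = 0.
(~v1) alone gives v1 = 0.
Branch on v6: set v6 = 0.
(v3) alone gives v3 = 1.
(~v2) alone gives v2 = 0.
All clauses are satisfied.
A satisfying assignment: v1 ↦ 0, v2 ↦ 0, v3 ↦ 1, v4 ↦ 0, v5 ↦ 0, v6 ↦ 0.

Yes, satisfiable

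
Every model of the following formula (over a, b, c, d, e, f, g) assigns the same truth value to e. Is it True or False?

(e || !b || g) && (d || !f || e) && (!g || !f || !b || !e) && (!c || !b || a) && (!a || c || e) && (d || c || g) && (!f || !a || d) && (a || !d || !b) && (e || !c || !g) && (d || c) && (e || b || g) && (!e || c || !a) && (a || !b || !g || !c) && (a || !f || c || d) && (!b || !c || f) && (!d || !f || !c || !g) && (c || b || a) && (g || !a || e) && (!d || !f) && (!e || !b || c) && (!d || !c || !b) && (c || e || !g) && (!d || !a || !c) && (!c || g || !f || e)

True

Suppose e = false.
Try b = false.
From the singleton clause (g), g = true.
From the singleton clause (!c), c = false.
That conflicts with the unit clause (c).
Undo b and try b = true.
From the singleton clause (g), g = true.
From the singleton clause (!c), c = false.
That conflicts with the unit clause (c).
Neither b = true nor b = false works.
So every satisfying assignment has e = True.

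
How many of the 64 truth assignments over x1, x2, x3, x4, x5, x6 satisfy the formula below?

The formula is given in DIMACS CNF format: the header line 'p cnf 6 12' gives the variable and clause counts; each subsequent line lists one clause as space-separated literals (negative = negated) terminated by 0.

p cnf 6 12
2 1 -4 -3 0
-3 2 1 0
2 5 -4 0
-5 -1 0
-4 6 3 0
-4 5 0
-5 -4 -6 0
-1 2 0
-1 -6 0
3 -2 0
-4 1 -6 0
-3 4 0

5

There are 2^6 = 64 truth assignments over (x1, x2, x3, x4, x5, x6).
Split on x5. With x5 = True, the clauses containing x5 are satisfied and ¬x5 drops from the rest; 3 of the 2^5 = 32 assignments to the other variables satisfy what remains.
With x5 = False, by the same count on the reduced clause set, 2 assignments work.
Total: 3 + 2 = 5.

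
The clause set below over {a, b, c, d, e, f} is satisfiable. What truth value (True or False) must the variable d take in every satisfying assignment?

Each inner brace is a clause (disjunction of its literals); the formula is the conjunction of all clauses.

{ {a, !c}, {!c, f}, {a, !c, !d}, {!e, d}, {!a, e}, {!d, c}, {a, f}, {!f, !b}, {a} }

True

Suppose d = false.
The clause (!e) is unit, so e = false.
The clause (!a) is unit, so a = false.
Now (a) is unsatisfied and unit — conflict.
So every satisfying assignment has d = True.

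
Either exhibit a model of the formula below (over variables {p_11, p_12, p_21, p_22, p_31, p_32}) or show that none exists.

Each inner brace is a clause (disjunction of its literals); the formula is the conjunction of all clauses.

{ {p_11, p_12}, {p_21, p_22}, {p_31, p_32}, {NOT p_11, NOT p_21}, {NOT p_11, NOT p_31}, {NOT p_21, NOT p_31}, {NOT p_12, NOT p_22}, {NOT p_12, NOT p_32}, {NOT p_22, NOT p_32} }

Case p_11 = true:
From the singleton clause (NOT p_21), p_21 = false.
From the singleton clause (p_22), p_22 = true.
From the singleton clause (NOT p_31), p_31 = false.
From the singleton clause (p_32), p_32 = true.
That conflicts with the unit clause (NOT p_32).
That branch fails; take p_11 = false instead.
From the singleton clause (p_12), p_12 = true.
From the singleton clause (NOT p_22), p_22 = false.
From the singleton clause (p_21), p_21 = true.
From the singleton clause (NOT p_31), p_31 = false.
From the singleton clause (p_32), p_32 = true.
That conflicts with the unit clause (NOT p_32).
Both values of p_11 lead to a conflict.

UNSATISFIABLE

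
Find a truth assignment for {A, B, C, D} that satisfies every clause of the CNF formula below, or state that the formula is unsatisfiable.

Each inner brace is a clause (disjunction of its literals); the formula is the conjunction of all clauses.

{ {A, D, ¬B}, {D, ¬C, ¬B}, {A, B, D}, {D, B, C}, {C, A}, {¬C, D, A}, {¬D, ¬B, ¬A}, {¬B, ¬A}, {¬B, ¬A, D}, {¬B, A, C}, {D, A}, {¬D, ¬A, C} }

Case C = True:
Case D = True:
Case B = False:
Every clause is now satisfied; A is unconstrained.

A ↦ True; B ↦ False; C ↦ True; D ↦ True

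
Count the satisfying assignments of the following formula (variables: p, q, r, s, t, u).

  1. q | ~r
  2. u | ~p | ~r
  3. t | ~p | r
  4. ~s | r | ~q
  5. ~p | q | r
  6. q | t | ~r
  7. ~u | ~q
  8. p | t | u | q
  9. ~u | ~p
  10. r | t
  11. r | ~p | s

9

There are 2^6 = 64 truth assignments over (p, q, r, s, t, u).
Split on s. With s = 1, the clauses containing s are satisfied and ~s drops from the rest; 4 of the 2^5 = 32 assignments to the other variables satisfy what remains.
With s = 0, by the same count on the reduced clause set, 5 assignments work.
(One model: p=F, q=F, r=F, s=F, t=T, u=F.)
Total: 4 + 5 = 9.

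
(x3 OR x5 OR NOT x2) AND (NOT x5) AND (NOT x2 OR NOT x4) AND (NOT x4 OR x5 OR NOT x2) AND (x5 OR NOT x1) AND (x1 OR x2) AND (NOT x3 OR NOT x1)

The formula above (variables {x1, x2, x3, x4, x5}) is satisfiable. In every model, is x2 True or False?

Suppose x2 = false.
The clause (NOT x5) is unit, so x5 = false.
The clause (NOT x1) is unit, so x1 = false.
That conflicts with the unit clause (x1).
So every satisfying assignment has x2 = True.

True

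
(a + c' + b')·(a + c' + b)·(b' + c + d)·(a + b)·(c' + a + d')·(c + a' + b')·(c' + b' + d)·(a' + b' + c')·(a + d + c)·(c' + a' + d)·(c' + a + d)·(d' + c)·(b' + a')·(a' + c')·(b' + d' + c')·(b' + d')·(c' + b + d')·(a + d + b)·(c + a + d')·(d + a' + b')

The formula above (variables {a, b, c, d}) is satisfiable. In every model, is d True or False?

Suppose d = 1.
(c) alone gives c = 1.
(a) alone gives a = 1.
Now (a') is unsatisfied and unit — conflict.
So every satisfying assignment has d = False.

False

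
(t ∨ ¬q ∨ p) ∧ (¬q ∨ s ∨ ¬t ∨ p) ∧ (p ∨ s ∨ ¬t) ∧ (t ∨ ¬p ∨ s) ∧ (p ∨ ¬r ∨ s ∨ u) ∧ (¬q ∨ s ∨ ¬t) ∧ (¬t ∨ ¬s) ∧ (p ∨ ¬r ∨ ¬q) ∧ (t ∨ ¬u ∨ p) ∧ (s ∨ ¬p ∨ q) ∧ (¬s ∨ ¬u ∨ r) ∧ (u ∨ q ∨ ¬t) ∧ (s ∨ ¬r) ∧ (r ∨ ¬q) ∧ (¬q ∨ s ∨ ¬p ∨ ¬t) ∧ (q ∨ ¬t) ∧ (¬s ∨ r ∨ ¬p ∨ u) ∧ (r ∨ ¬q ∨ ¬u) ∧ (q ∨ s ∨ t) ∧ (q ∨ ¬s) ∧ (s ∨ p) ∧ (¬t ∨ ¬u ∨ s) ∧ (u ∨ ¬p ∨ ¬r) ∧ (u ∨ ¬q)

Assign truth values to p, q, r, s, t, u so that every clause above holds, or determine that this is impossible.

Try t = False.
Try q = True.
The clause (p) is unit, so p = True.
The clause (s) is unit, so s = True.
The clause (r) is unit, so r = True.
The clause (u) is unit, so u = True.
This assignment satisfies each clause.

p=True; q=True; r=True; s=True; t=False; u=True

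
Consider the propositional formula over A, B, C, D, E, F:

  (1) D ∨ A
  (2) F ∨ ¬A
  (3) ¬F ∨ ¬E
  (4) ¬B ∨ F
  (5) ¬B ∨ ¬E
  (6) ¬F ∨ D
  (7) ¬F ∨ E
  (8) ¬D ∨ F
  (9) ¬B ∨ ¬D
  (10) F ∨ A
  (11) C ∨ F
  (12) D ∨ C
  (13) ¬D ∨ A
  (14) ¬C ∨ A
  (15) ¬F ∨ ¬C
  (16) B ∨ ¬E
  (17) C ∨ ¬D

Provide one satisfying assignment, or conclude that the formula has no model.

UNSATISFIABLE

Case D = True:
From the singleton clause (F), F = True.
From the singleton clause (¬E), E = False.
But (E) is also a unit clause — contradiction.
That branch fails; take D = False instead.
From the singleton clause (A), A = True.
From the singleton clause (F), F = True.
But (¬F) is also a unit clause — contradiction.
Neither D = True nor D = False works.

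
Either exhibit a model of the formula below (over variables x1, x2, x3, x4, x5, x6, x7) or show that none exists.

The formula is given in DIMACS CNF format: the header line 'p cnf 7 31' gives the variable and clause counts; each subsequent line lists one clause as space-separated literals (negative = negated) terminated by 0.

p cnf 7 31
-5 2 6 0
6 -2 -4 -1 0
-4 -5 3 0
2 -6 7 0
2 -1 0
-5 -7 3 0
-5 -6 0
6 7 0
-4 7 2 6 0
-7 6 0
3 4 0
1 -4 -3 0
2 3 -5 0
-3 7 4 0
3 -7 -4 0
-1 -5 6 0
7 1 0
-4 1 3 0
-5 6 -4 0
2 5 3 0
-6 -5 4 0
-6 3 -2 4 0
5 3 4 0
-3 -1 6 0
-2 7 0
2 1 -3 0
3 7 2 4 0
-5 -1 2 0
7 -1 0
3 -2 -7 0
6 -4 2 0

x1 ↦ True,  x2 ↦ True,  x3 ↦ True,  x4 ↦ True,  x5 ↦ False,  x6 ↦ True,  x7 ↦ True

Branch on x2: set x2 = True.
(x7) alone gives x7 = True.
(x6) alone gives x6 = True.
(¬x5) alone gives x5 = False.
(x3) alone gives x3 = True.
Branch on x1: set x1 = True.
No clause remains; x4 is free.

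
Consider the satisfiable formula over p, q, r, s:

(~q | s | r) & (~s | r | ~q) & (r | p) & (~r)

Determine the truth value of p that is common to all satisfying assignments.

True

Suppose p = 0.
From the singleton clause (r), r = 1.
That conflicts with the unit clause (~r).
So every satisfying assignment has p = True.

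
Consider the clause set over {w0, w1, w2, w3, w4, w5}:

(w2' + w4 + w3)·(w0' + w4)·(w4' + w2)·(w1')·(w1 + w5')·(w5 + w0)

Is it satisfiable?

The clause (w1') is unit, so w1 = 0.
The clause (w5') is unit, so w5 = 0.
The clause (w0) is unit, so w0 = 1.
The clause (w4) is unit, so w4 = 1.
The clause (w2) is unit, so w2 = 1.
No clause remains; w3 is free.
A satisfying assignment: w0=1, w1=0, w2=1, w3=0, w4=1, w5=0.

Yes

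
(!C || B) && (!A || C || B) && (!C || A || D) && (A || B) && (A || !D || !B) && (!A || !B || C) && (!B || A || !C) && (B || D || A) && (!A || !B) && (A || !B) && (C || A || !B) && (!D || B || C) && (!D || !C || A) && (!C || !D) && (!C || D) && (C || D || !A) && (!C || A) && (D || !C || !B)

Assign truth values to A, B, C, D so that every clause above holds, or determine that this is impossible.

UNSATISFIABLE

Branch on C: set C = false.
Branch on A: set A = false.
(B) alone gives B = true.
Now (!B) is unsatisfied and unit — conflict.
Undo A and try A = true.
(B) alone gives B = true.
Now (!B) is unsatisfied and unit — conflict.
Both values of A lead to a conflict.
Undo C and try C = true.
(B) alone gives B = true.
(A) alone gives A = true.
Now (!A) is unsatisfied and unit — conflict.
Both values of C lead to a conflict.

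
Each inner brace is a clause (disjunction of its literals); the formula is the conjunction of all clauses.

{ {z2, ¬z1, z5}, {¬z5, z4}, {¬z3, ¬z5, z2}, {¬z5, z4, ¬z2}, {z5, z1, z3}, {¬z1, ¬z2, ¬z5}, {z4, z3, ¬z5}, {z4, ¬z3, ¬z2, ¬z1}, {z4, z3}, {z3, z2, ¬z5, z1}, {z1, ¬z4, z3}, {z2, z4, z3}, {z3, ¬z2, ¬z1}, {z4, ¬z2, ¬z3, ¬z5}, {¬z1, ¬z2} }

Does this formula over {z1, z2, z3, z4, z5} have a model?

Try z5 = False.
Try z2 = True.
(¬z1) alone gives z1 = False.
(z3) alone gives z3 = True.
Every clause is now satisfied; z4 is unconstrained.
A satisfying assignment: z1 ↦ False,  z2 ↦ True,  z3 ↦ True,  z4 ↦ False,  z5 ↦ False.

Yes, satisfiable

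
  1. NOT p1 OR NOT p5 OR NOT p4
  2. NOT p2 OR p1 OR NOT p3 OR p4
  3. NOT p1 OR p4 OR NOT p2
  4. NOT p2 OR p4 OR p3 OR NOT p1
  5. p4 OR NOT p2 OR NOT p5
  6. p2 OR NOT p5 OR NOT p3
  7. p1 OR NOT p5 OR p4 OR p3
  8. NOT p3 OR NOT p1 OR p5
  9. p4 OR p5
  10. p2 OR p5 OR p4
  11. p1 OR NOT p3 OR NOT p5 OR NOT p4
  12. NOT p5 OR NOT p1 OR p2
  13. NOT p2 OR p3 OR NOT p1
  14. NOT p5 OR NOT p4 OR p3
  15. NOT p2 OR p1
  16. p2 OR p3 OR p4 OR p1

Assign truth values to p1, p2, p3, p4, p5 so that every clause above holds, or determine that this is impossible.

p1 ↦ true,  p2 ↦ false,  p3 ↦ false,  p4 ↦ true,  p5 ↦ false

Case p4 = true:
Case p1 = true:
From the singleton clause (NOT p5), p5 = false.
From the singleton clause (NOT p3), p3 = false.
From the singleton clause (NOT p2), p2 = false.
All clauses are satisfied.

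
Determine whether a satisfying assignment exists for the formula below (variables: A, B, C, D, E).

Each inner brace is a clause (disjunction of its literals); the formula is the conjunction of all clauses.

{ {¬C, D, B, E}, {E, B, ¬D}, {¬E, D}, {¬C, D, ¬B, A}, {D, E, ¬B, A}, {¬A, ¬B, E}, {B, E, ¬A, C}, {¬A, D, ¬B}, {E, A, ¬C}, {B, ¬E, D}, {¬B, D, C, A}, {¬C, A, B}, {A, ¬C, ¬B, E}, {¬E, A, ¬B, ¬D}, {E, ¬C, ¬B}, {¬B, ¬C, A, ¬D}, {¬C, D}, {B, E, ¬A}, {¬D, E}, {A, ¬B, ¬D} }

Yes

Suppose E = True.
From the singleton clause (D), D = True.
Suppose A = True.
Every clause is now satisfied; B, C are unconstrained.
A satisfying assignment: A: True; B: True; C: False; D: True; E: True.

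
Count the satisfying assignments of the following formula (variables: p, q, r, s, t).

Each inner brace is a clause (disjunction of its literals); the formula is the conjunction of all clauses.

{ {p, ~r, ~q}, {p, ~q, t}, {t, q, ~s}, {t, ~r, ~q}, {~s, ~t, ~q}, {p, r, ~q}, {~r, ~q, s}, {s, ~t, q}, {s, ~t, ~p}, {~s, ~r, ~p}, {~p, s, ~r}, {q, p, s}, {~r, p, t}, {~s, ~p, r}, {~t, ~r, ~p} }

There are 2^5 = 32 truth assignments over (p, q, r, s, t).
Split on q. With q = 1, the clauses containing q are satisfied and ~q drops from the rest; 1 of the 2^4 = 16 assignments to the other variables satisfy what remains.
With q = 0, by the same count on the reduced clause set, 3 assignments work.
(One model: p=F, q=F, r=F, s=T, t=T.)
Total: 1 + 3 = 4.

4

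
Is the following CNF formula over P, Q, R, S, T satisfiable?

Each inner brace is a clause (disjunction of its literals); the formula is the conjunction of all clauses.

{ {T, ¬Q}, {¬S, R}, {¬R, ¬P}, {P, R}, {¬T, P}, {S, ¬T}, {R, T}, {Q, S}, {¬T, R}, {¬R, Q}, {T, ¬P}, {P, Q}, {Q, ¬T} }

No

Try T = True.
Unit clause (P) forces P = True.
Unit clause (¬R) forces R = False.
Now (R) is unsatisfied and unit — conflict.
So T must be the other value — set T = False.
Unit clause (¬Q) forces Q = False.
Unit clause (R) forces R = True.
Now (¬R) is unsatisfied and unit — conflict.
Either choice for T ends in contradiction.
No assignment satisfies every clause.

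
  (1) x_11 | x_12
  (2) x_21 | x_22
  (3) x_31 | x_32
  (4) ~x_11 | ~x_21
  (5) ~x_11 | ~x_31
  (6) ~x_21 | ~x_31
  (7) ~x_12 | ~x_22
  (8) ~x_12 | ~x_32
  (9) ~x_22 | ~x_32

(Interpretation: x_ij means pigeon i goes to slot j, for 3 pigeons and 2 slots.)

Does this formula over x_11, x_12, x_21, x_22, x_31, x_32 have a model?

No, unsatisfiable

Suppose x_11 = 1.
From the singleton clause (~x_21), x_21 = 0.
From the singleton clause (x_22), x_22 = 1.
From the singleton clause (~x_31), x_31 = 0.
From the singleton clause (x_32), x_32 = 1.
But (~x_32) is also a unit clause — contradiction.
Backtrack on x_11: now try x_11 = 0.
From the singleton clause (x_12), x_12 = 1.
From the singleton clause (~x_22), x_22 = 0.
From the singleton clause (x_21), x_21 = 1.
From the singleton clause (~x_31), x_31 = 0.
From the singleton clause (x_32), x_32 = 1.
But (~x_32) is also a unit clause — contradiction.
Neither x_11 = 1 nor x_11 = 0 works.
No assignment satisfies every clause.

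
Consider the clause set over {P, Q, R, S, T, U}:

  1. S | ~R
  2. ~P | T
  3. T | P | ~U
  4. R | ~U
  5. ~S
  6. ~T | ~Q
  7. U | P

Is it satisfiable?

Yes

Unit clause (~S) forces S = 0.
Unit clause (~R) forces R = 0.
Unit clause (~U) forces U = 0.
Unit clause (P) forces P = 1.
Unit clause (T) forces T = 1.
Unit clause (~Q) forces Q = 0.
This assignment satisfies each clause.
A satisfying assignment: P=1; Q=0; R=0; S=0; T=1; U=0.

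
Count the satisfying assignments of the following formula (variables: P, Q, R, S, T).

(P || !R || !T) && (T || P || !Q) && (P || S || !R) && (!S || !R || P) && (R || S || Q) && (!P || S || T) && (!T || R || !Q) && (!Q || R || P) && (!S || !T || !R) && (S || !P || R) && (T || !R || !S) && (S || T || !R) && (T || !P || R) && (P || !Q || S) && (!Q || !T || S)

There are 2^5 = 32 truth assignments over (P, Q, R, S, T).
Split on Q. With Q = true, the clauses containing Q are satisfied and !Q drops from the rest; 0 of the 2^4 = 16 assignments to the other variables satisfy what remains.
With Q = false, by the same count on the reduced clause set, 4 assignments work.
(One model: P=F, Q=F, R=F, S=T, T=F.)
Total: 0 + 4 = 4.

4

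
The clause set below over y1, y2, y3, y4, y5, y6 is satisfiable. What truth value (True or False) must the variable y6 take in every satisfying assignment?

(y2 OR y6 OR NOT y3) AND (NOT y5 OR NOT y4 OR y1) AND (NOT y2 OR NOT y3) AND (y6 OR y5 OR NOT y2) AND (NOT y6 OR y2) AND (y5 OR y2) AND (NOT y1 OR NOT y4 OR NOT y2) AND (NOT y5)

Suppose y6 = false.
Unit clause (NOT y5) forces y5 = false.
Unit clause (NOT y2) forces y2 = false.
That conflicts with the unit clause (y2).
So every satisfying assignment has y6 = True.

True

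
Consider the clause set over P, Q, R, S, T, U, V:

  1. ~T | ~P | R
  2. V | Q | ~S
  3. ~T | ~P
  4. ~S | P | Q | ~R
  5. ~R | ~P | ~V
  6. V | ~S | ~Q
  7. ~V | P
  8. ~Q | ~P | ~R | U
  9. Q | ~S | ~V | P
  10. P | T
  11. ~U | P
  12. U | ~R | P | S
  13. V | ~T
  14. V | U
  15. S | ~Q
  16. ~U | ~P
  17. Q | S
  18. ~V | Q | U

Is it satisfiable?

Yes, satisfiable

Suppose T = 0.
(P) alone gives P = 1.
(~U) alone gives U = 0.
(V) alone gives V = 1.
(~R) alone gives R = 0.
(Q) alone gives Q = 1.
(S) alone gives S = 1.
Every clause now holds.
A satisfying assignment: P=1,  Q=1,  R=0,  S=1,  T=0,  U=0,  V=1.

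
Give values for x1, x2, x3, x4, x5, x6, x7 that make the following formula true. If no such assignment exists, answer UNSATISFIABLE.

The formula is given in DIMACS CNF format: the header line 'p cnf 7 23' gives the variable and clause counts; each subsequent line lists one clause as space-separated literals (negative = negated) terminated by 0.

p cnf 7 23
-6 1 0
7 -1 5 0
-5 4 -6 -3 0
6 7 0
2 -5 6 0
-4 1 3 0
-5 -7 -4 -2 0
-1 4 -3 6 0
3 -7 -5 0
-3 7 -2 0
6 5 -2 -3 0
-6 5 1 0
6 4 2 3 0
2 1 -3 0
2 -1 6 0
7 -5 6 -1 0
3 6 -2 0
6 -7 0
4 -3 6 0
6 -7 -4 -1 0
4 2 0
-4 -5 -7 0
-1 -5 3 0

x1 ↦ True,  x2 ↦ False,  x3 ↦ True,  x4 ↦ True,  x5 ↦ True,  x6 ↦ True,  x7 ↦ False

Suppose x6 = True.
The clause (x1) is unit, so x1 = True.
Suppose x7 = False.
The clause (x5) is unit, so x5 = True.
The clause (x3) is unit, so x3 = True.
The clause (x4) is unit, so x4 = True.
The clause (¬x2) is unit, so x2 = False.
All clauses are satisfied.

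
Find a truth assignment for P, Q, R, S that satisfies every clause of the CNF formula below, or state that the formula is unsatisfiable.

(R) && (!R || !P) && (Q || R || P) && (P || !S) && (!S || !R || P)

From the singleton clause (R), R = true.
From the singleton clause (!P), P = false.
From the singleton clause (!S), S = false.
All clauses hold; Q can take either value.

P ↦ false,  Q ↦ true,  R ↦ true,  S ↦ false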